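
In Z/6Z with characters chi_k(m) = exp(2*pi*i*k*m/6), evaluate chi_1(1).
chi_1(1) = zeta_6^1 = exp(I*pi/3)

Reasoning: chi_1(1) = zeta_6^(1*1) = zeta_6^1. Since zeta_6^6 = 1, this equals zeta_6^1 = exp(2*pi*i*1/6) = exp(I*pi/3).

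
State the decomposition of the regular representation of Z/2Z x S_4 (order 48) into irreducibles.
Each irreducible V_i of dimension d_i appears with multiplicity d_i, i.e. rho_reg = (direct sum over all irreducibles V_i) d_i V_i. The irreducible dimensions for Z/2Z x S_4 are 1, 1, 1, 1, 2, 2, 3, 3, 3, 3: 4 irreducibles of dimension 1, each with multiplicity 1; 2 irreducibles of dimension 2, each with multiplicity 2; 4 irreducibles of dimension 3, each with multiplicity 3. Total dimension 4*1*1 + 2*2*2 + 4*3*3 = 48 = |G|.

Solution. General theorem: in the regular representation of a finite group G, each irreducible appears with multiplicity equal to its dimension. Check: dim(rho_reg) = sum d_i^2 = 1 + 1 + 1 + 1 + 4 + 4 + 9 + 9 + 9 + 9 = 48 = |G|.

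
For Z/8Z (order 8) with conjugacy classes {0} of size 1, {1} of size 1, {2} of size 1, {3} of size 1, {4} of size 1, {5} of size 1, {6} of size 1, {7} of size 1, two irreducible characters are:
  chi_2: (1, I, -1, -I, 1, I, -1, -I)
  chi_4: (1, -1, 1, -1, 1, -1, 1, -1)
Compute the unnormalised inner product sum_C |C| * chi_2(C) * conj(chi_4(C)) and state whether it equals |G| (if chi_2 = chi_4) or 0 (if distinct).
Sum = 0; so <chi_2, chi_4> = 0 (distinct irreducibles are orthogonal).

Solution. Compute term by term over conjugacy classes (|C| * chi_2(C) * conj(chi_4(C))):
  1*(1)*conj(1) + 1*(I)*conj(-1) + 1*(-1)*conj(1) + 1*(-I)*conj(-1) + 1*(1)*conj(1) + 1*(I)*conj(-1) + 1*(-1)*conj(1) + 1*(-I)*conj(-1)
  = (1) + (-I) + (-1) + (I) + (1) + (-I) + (-1) + (I)
  = 0.
(Exp terms are combined using exp(i*s)*conj(exp(i*t)) = exp(i*(s-t)), and sums of them are collapsed using the identity that for every m > 1 the m distinct m-th roots of unity sum to 0, e.g. 1 + exp(2*I*pi/3) + exp(-2*I*pi/3) = 0.)
Dividing by |G| = 8 gives 0/8 = 0, matching the row-orthogonality relation <chi_2, chi_4> = [chi_2 = chi_4].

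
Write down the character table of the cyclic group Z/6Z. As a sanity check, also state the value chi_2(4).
Character table of Z/6Z (irreps indexed chi_0,...,chi_5 with chi_k(m) = zeta_6^(k*m), zeta_6 = exp(2*pi*i/6)):
  irrep \ class  {0} (size 1)  {1} (size 1)    {2} (size 1)    {3} (size 1)  {4} (size 1)    {5} (size 1)  
  chi_0          1             1               1               1             1               1             
  chi_1          1             exp(I*pi/3)     exp(2*I*pi/3)   -1            exp(-2*I*pi/3)  exp(-I*pi/3)  
  chi_2          1             exp(2*I*pi/3)   exp(-2*I*pi/3)  1             exp(2*I*pi/3)   exp(-2*I*pi/3)
  chi_3          1             -1              1               -1            1               -1            
  chi_4          1             exp(-2*I*pi/3)  exp(2*I*pi/3)   1             exp(-2*I*pi/3)  exp(2*I*pi/3) 
  chi_5          1             exp(-I*pi/3)    exp(-2*I*pi/3)  -1            exp(2*I*pi/3)   exp(I*pi/3)   

Spot check: chi_2(4) = zeta_6^(2*4) = zeta_6^8 = exp(2*I*pi/3).

Argument: Z/6Z is abelian, so all 6 irreducible complex representations are 1-dimensional. They are given by chi_k(m) = zeta_6^(k*m) for k = 0,...,5. Row orthogonality: sum_m chi_k(m) conj(chi_l(m)) = 6 * [k = l].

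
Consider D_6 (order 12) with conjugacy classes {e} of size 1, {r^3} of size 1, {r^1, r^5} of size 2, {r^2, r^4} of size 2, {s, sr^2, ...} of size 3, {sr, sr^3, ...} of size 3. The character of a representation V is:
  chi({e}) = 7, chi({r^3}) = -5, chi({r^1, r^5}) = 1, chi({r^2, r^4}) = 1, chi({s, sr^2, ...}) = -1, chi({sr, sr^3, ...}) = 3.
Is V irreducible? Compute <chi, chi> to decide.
Not irreducible (reducible): <chi, chi> = 9 > 1.

Explanation: <chi, chi> = (1/|G|) sum_C |C| * |chi(C)|^2 = (1/12)[1*|7|^2 + 1*|-5|^2 + 2*|1|^2 + 2*|1|^2 + 3*|-1|^2 + 3*|3|^2]
  = (1/12)[(49) + (25) + (2) + (2) + (3) + (27)] = 108/12 = 9.
A character is irreducible iff <chi, chi> = 1, so this representation is reducible.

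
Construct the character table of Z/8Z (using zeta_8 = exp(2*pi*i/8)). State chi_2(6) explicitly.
Character table of Z/8Z (irreps indexed chi_0,...,chi_7 with chi_k(m) = zeta_8^(k*m), zeta_8 = exp(2*pi*i/8)):
  irrep \ class  {0} (size 1)  {1} (size 1)    {2} (size 1)  {3} (size 1)    {4} (size 1)  {5} (size 1)    {6} (size 1)  {7} (size 1)  
  chi_0          1             1               1             1               1             1               1             1             
  chi_1          1             exp(I*pi/4)     I             exp(3*I*pi/4)   -1            exp(-3*I*pi/4)  -I            exp(-I*pi/4)  
  chi_2          1             I               -1            -I              1             I               -1            -I            
  chi_3          1             exp(3*I*pi/4)   -I            exp(I*pi/4)     -1            exp(-I*pi/4)    I             exp(-3*I*pi/4)
  chi_4          1             -1              1             -1              1             -1              1             -1            
  chi_5          1             exp(-3*I*pi/4)  I             exp(-I*pi/4)    -1            exp(I*pi/4)     -I            exp(3*I*pi/4) 
  chi_6          1             -I              -1            I               1             -I              -1            I             
  chi_7          1             exp(-I*pi/4)    -I            exp(-3*I*pi/4)  -1            exp(3*I*pi/4)   I             exp(I*pi/4)   

Spot check: chi_2(6) = zeta_8^(2*6) = zeta_8^12 = -1.

Reasoning: Z/8Z is abelian, so all 8 irreducible complex representations are 1-dimensional. They are given by chi_k(m) = zeta_8^(k*m) for k = 0,...,7. Row orthogonality: sum_m chi_k(m) conj(chi_l(m)) = 8 * [k = l].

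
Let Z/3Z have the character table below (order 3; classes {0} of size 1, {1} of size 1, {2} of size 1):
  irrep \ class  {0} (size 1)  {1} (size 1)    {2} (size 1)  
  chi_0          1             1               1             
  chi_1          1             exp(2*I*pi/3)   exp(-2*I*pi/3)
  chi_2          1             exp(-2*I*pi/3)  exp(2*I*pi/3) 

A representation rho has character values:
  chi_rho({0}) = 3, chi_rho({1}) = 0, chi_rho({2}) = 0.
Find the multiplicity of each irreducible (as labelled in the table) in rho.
Multiplicities: chi_0: 1, chi_1: 1, chi_2: 1.

Solution. Use <chi_rho, chi> = (1/|G|) sum_C |C| * chi_rho(C) * conj(chi(C)) with |G| = 3 for each irreducible chi in the table:
  <chi_rho, chi_0> = (1/3)[1*(3)*conj(1) + 1*(0)*conj(1) + 1*(0)*conj(1)]
      = (1/3)[(3) + (0) + (0)] = 3/3 = 1
  <chi_rho, chi_1> = (1/3)[1*(3)*conj(1) + 1*(0)*conj(exp(2*I*pi/3)) + 1*(0)*conj(exp(-2*I*pi/3))]
      = (1/3)[(3) + (0) + (0)] = 3/3 = 1
  <chi_rho, chi_2> = (1/3)[1*(3)*conj(1) + 1*(0)*conj(exp(-2*I*pi/3)) + 1*(0)*conj(exp(2*I*pi/3))]
      = (1/3)[(3) + (0) + (0)] = 3/3 = 1
(Exp terms are combined using exp(i*s)*conj(exp(i*t)) = exp(i*(s-t)), and sums of them are collapsed using the identity that for every m > 1 the m distinct m-th roots of unity sum to 0, e.g. 1 + exp(2*I*pi/3) + exp(-2*I*pi/3) = 0.)
Dimension check: dim(rho) = sum (mult * dim) = 1*1 + 1*1 + 1*1 = 3 = chi_rho(e) = 3.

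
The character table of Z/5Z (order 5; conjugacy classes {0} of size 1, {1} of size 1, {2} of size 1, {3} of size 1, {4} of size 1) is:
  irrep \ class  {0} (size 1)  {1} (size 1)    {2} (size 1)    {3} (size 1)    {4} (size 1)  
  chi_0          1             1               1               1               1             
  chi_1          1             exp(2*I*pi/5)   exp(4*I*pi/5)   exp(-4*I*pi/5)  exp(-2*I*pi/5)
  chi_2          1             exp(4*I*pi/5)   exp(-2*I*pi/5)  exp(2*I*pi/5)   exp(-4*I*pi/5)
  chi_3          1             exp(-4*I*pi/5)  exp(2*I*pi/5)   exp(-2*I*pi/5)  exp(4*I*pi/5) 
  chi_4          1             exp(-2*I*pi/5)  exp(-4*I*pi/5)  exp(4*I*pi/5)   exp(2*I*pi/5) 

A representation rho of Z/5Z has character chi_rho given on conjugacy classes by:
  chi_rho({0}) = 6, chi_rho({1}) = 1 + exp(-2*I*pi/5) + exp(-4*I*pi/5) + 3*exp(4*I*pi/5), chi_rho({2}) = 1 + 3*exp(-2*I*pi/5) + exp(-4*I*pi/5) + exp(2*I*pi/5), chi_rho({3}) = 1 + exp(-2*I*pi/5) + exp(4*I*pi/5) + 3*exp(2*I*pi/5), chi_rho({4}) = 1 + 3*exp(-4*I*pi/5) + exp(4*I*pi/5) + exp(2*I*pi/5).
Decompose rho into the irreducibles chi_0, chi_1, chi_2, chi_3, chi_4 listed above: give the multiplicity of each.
Multiplicities: chi_0: 1, chi_1: 0, chi_2: 3, chi_3: 1, chi_4: 1.

Derivation: Use <chi_rho, chi> = (1/|G|) sum_C |C| * chi_rho(C) * conj(chi(C)) with |G| = 5 for each irreducible chi in the table:
  <chi_rho, chi_0> = (1/5)[1*(6)*conj(1) + 1*(1 + exp(-2*I*pi/5) + exp(-4*I*pi/5) + 3*exp(4*I*pi/5))*conj(1) + 1*(1 + 3*exp(-2*I*pi/5) + exp(-4*I*pi/5) + exp(2*I*pi/5))*conj(1) + 1*(1 + exp(-2*I*pi/5) + exp(4*I*pi/5) + 3*exp(2*I*pi/5))*conj(1) + 1*(1 + 3*exp(-4*I*pi/5) + exp(4*I*pi/5) + exp(2*I*pi/5))*conj(1)]
      = (1/5)[(6) + (1 + exp(-2*I*pi/5) + exp(-4*I*pi/5) + 3*exp(4*I*pi/5)) + (1 + 3*exp(-2*I*pi/5) + exp(-4*I*pi/5) + exp(2*I*pi/5)) + (1 + exp(-2*I*pi/5) + exp(4*I*pi/5) + 3*exp(2*I*pi/5)) + (1 + 3*exp(-4*I*pi/5) + exp(4*I*pi/5) + exp(2*I*pi/5))] = 5/5 = 1
  <chi_rho, chi_1> = (1/5)[1*(6)*conj(1) + 1*(1 + exp(-2*I*pi/5) + exp(-4*I*pi/5) + 3*exp(4*I*pi/5))*conj(exp(2*I*pi/5)) + 1*(1 + 3*exp(-2*I*pi/5) + exp(-4*I*pi/5) + exp(2*I*pi/5))*conj(exp(4*I*pi/5)) + 1*(1 + exp(-2*I*pi/5) + exp(4*I*pi/5) + 3*exp(2*I*pi/5))*conj(exp(-4*I*pi/5)) + 1*(1 + 3*exp(-4*I*pi/5) + exp(4*I*pi/5) + exp(2*I*pi/5))*conj(exp(-2*I*pi/5))]
      = (1/5)[(6) + (exp(-2*I*pi/5) + exp(-4*I*pi/5) + exp(4*I*pi/5) + 3*exp(2*I*pi/5)) + (exp(-2*I*pi/5) + exp(-4*I*pi/5) + exp(2*I*pi/5) + 3*exp(4*I*pi/5)) + (3*exp(-4*I*pi/5) + exp(-2*I*pi/5) + exp(4*I*pi/5) + exp(2*I*pi/5)) + (3*exp(-2*I*pi/5) + exp(-4*I*pi/5) + exp(4*I*pi/5) + exp(2*I*pi/5))] = 0/5 = 0
  <chi_rho, chi_2> = (1/5)[1*(6)*conj(1) + 1*(1 + exp(-2*I*pi/5) + exp(-4*I*pi/5) + 3*exp(4*I*pi/5))*conj(exp(4*I*pi/5)) + 1*(1 + 3*exp(-2*I*pi/5) + exp(-4*I*pi/5) + exp(2*I*pi/5))*conj(exp(-2*I*pi/5)) + 1*(1 + exp(-2*I*pi/5) + exp(4*I*pi/5) + 3*exp(2*I*pi/5))*conj(exp(2*I*pi/5)) + 1*(1 + 3*exp(-4*I*pi/5) + exp(4*I*pi/5) + exp(2*I*pi/5))*conj(exp(-4*I*pi/5))]
      = (1/5)[(6) + (3 + exp(-4*I*pi/5) + exp(4*I*pi/5) + exp(2*I*pi/5)) + (3 + exp(-2*I*pi/5) + exp(4*I*pi/5) + exp(2*I*pi/5)) + (3 + exp(-2*I*pi/5) + exp(-4*I*pi/5) + exp(2*I*pi/5)) + (3 + exp(-2*I*pi/5) + exp(-4*I*pi/5) + exp(4*I*pi/5))] = 15/5 = 3
  <chi_rho, chi_3> = (1/5)[1*(6)*conj(1) + 1*(1 + exp(-2*I*pi/5) + exp(-4*I*pi/5) + 3*exp(4*I*pi/5))*conj(exp(-4*I*pi/5)) + 1*(1 + 3*exp(-2*I*pi/5) + exp(-4*I*pi/5) + exp(2*I*pi/5))*conj(exp(2*I*pi/5)) + 1*(1 + exp(-2*I*pi/5) + exp(4*I*pi/5) + 3*exp(2*I*pi/5))*conj(exp(-2*I*pi/5)) + 1*(1 + 3*exp(-4*I*pi/5) + exp(4*I*pi/5) + exp(2*I*pi/5))*conj(exp(4*I*pi/5))]
      = (1/5)[(6) + (1 + 3*exp(-2*I*pi/5) + exp(4*I*pi/5) + exp(2*I*pi/5)) + (1 + 3*exp(-4*I*pi/5) + exp(-2*I*pi/5) + exp(4*I*pi/5)) + (1 + exp(-4*I*pi/5) + exp(2*I*pi/5) + 3*exp(4*I*pi/5)) + (1 + exp(-2*I*pi/5) + exp(-4*I*pi/5) + 3*exp(2*I*pi/5))] = 5/5 = 1
  <chi_rho, chi_4> = (1/5)[1*(6)*conj(1) + 1*(1 + exp(-2*I*pi/5) + exp(-4*I*pi/5) + 3*exp(4*I*pi/5))*conj(exp(-2*I*pi/5)) + 1*(1 + 3*exp(-2*I*pi/5) + exp(-4*I*pi/5) + exp(2*I*pi/5))*conj(exp(-4*I*pi/5)) + 1*(1 + exp(-2*I*pi/5) + exp(4*I*pi/5) + 3*exp(2*I*pi/5))*conj(exp(4*I*pi/5)) + 1*(1 + 3*exp(-4*I*pi/5) + exp(4*I*pi/5) + exp(2*I*pi/5))*conj(exp(2*I*pi/5))]
      = (1/5)[(6) + (1 + 3*exp(-4*I*pi/5) + exp(-2*I*pi/5) + exp(2*I*pi/5)) + (1 + exp(-4*I*pi/5) + exp(4*I*pi/5) + 3*exp(2*I*pi/5)) + (1 + 3*exp(-2*I*pi/5) + exp(-4*I*pi/5) + exp(4*I*pi/5)) + (1 + exp(-2*I*pi/5) + exp(2*I*pi/5) + 3*exp(4*I*pi/5))] = 5/5 = 1
(Exp terms are combined using exp(i*s)*conj(exp(i*t)) = exp(i*(s-t)), and sums of them are collapsed using the identity that for every m > 1 the m distinct m-th roots of unity sum to 0, e.g. 1 + exp(2*I*pi/3) + exp(-2*I*pi/3) = 0.)
Dimension check: dim(rho) = sum (mult * dim) = 1*1 + 0*1 + 3*1 + 1*1 + 1*1 = 6 = chi_rho(e) = 6.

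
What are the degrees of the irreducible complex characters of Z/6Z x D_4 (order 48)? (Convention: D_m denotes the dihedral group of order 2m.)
Dimensions: 1, 1, 1, 1, 1, 1, 1, 1, 1, 1, 1, 1, 1, 1, 1, 1, 1, 1, 1, 1, 1, 1, 1, 1, 2, 2, 2, 2, 2, 2

Derivation: There are 30 irreducibles (= number of conjugacy classes). Their dimensions d_i satisfy sum d_i^2 = |G| = 48: 1 + 1 + 1 + 1 + 1 + 1 + 1 + 1 + 1 + 1 + 1 + 1 + 1 + 1 + 1 + 1 + 1 + 1 + 1 + 1 + 1 + 1 + 1 + 1 + 4 + 4 + 4 + 4 + 4 + 4 = 48. (For the product with Z/6Z: each of the 6 1-dim characters of Z/6Z tensors with each irrep of D_4, giving 6 copies of each D_4-dimension.)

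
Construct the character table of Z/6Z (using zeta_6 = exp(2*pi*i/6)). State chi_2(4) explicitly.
Character table of Z/6Z (irreps indexed chi_0,...,chi_5 with chi_k(m) = zeta_6^(k*m), zeta_6 = exp(2*pi*i/6)):
  irrep \ class  {0} (size 1)  {1} (size 1)    {2} (size 1)    {3} (size 1)  {4} (size 1)    {5} (size 1)  
  chi_0          1             1               1               1             1               1             
  chi_1          1             exp(I*pi/3)     exp(2*I*pi/3)   -1            exp(-2*I*pi/3)  exp(-I*pi/3)  
  chi_2          1             exp(2*I*pi/3)   exp(-2*I*pi/3)  1             exp(2*I*pi/3)   exp(-2*I*pi/3)
  chi_3          1             -1              1               -1            1               -1            
  chi_4          1             exp(-2*I*pi/3)  exp(2*I*pi/3)   1             exp(-2*I*pi/3)  exp(2*I*pi/3) 
  chi_5          1             exp(-I*pi/3)    exp(-2*I*pi/3)  -1            exp(2*I*pi/3)   exp(I*pi/3)   

Spot check: chi_2(4) = zeta_6^(2*4) = zeta_6^8 = exp(2*I*pi/3).

Working: Z/6Z is abelian, so all 6 irreducible complex representations are 1-dimensional. They are given by chi_k(m) = zeta_6^(k*m) for k = 0,...,5. Row orthogonality: sum_m chi_k(m) conj(chi_l(m)) = 6 * [k = l].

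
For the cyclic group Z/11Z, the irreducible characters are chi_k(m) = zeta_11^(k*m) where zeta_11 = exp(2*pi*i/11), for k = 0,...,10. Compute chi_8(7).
chi_8(7) = zeta_11^56 = exp(2*I*pi/11)

Derivation: chi_8(7) = zeta_11^(8*7) = zeta_11^56. Since zeta_11^11 = 1, this equals zeta_11^1 = exp(2*pi*i*1/11) = exp(2*I*pi/11).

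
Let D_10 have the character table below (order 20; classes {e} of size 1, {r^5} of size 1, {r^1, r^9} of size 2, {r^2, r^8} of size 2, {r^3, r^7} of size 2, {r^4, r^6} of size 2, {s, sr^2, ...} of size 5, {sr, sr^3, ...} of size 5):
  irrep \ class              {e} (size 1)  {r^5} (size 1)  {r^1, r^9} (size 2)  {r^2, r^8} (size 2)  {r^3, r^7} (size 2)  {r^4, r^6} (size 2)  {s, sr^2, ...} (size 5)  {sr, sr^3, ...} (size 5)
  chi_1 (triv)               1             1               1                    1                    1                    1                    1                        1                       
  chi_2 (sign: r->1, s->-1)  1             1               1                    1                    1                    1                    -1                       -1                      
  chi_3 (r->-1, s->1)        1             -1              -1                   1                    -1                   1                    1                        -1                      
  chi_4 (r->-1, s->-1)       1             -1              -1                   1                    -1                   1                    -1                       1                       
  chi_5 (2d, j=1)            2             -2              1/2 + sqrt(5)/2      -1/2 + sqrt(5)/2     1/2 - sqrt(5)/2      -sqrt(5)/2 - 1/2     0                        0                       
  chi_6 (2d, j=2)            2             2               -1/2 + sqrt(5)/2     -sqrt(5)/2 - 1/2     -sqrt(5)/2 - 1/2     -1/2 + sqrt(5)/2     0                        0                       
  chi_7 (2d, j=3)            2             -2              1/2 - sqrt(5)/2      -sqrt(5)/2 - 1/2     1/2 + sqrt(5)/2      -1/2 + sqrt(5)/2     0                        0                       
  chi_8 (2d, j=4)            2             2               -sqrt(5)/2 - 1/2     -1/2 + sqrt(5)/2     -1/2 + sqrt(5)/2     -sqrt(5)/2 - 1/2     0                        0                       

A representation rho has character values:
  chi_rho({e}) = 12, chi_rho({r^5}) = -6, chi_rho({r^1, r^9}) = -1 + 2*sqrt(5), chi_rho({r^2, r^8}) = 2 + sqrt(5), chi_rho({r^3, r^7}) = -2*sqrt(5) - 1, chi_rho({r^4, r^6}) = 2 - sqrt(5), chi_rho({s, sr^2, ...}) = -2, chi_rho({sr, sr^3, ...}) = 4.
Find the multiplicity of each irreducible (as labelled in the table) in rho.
Multiplicities: chi_1: 1, chi_2: 0, chi_3: 0, chi_4: 3, chi_5: 3, chi_6: 1, chi_7: 0, chi_8: 0.

Argument: Use <chi_rho, chi> = (1/|G|) sum_C |C| * chi_rho(C) * conj(chi(C)) with |G| = 20 for each irreducible chi in the table:
  <chi_rho, chi_1> = (1/20)[1*(12)*conj(1) + 1*(-6)*conj(1) + 2*(-1 + 2*sqrt(5))*conj(1) + 2*(2 + sqrt(5))*conj(1) + 2*(-2*sqrt(5) - 1)*conj(1) + 2*(2 - sqrt(5))*conj(1) + 5*(-2)*conj(1) + 5*(4)*conj(1)]
      = (1/20)[(12) + (-6) + (-2 + 4*sqrt(5)) + (4 + 2*sqrt(5)) + (-4*sqrt(5) - 2) + (4 - 2*sqrt(5)) + (-10) + (20)] = 20/20 = 1
  <chi_rho, chi_2> = (1/20)[1*(12)*conj(1) + 1*(-6)*conj(1) + 2*(-1 + 2*sqrt(5))*conj(1) + 2*(2 + sqrt(5))*conj(1) + 2*(-2*sqrt(5) - 1)*conj(1) + 2*(2 - sqrt(5))*conj(1) + 5*(-2)*conj(-1) + 5*(4)*conj(-1)]
      = (1/20)[(12) + (-6) + (-2 + 4*sqrt(5)) + (4 + 2*sqrt(5)) + (-4*sqrt(5) - 2) + (4 - 2*sqrt(5)) + (10) + (-20)] = 0/20 = 0
  <chi_rho, chi_3> = (1/20)[1*(12)*conj(1) + 1*(-6)*conj(-1) + 2*(-1 + 2*sqrt(5))*conj(-1) + 2*(2 + sqrt(5))*conj(1) + 2*(-2*sqrt(5) - 1)*conj(-1) + 2*(2 - sqrt(5))*conj(1) + 5*(-2)*conj(1) + 5*(4)*conj(-1)]
      = (1/20)[(12) + (6) + (2 - 4*sqrt(5)) + (4 + 2*sqrt(5)) + (2 + 4*sqrt(5)) + (4 - 2*sqrt(5)) + (-10) + (-20)] = 0/20 = 0
  <chi_rho, chi_4> = (1/20)[1*(12)*conj(1) + 1*(-6)*conj(-1) + 2*(-1 + 2*sqrt(5))*conj(-1) + 2*(2 + sqrt(5))*conj(1) + 2*(-2*sqrt(5) - 1)*conj(-1) + 2*(2 - sqrt(5))*conj(1) + 5*(-2)*conj(-1) + 5*(4)*conj(1)]
      = (1/20)[(12) + (6) + (2 - 4*sqrt(5)) + (4 + 2*sqrt(5)) + (2 + 4*sqrt(5)) + (4 - 2*sqrt(5)) + (10) + (20)] = 60/20 = 3
  <chi_rho, chi_5> = (1/20)[1*(12)*conj(2) + 1*(-6)*conj(-2) + 2*(-1 + 2*sqrt(5))*conj(1/2 + sqrt(5)/2) + 2*(2 + sqrt(5))*conj(-1/2 + sqrt(5)/2) + 2*(-2*sqrt(5) - 1)*conj(1/2 - sqrt(5)/2) + 2*(2 - sqrt(5))*conj(-sqrt(5)/2 - 1/2) + 5*(-2)*conj(0) + 5*(4)*conj(0)]
      = (1/20)[(24) + (12) + (sqrt(5) + 9) + (sqrt(5) + 3) + (9 - sqrt(5)) + (3 - sqrt(5)) + (0) + (0)] = 60/20 = 3
  <chi_rho, chi_6> = (1/20)[1*(12)*conj(2) + 1*(-6)*conj(2) + 2*(-1 + 2*sqrt(5))*conj(-1/2 + sqrt(5)/2) + 2*(2 + sqrt(5))*conj(-sqrt(5)/2 - 1/2) + 2*(-2*sqrt(5) - 1)*conj(-sqrt(5)/2 - 1/2) + 2*(2 - sqrt(5))*conj(-1/2 + sqrt(5)/2) + 5*(-2)*conj(0) + 5*(4)*conj(0)]
      = (1/20)[(24) + (-12) + (11 - 3*sqrt(5)) + (-7 - 3*sqrt(5)) + (3*sqrt(5) + 11) + (-7 + 3*sqrt(5)) + (0) + (0)] = 20/20 = 1
  <chi_rho, chi_7> = (1/20)[1*(12)*conj(2) + 1*(-6)*conj(-2) + 2*(-1 + 2*sqrt(5))*conj(1/2 - sqrt(5)/2) + 2*(2 + sqrt(5))*conj(-sqrt(5)/2 - 1/2) + 2*(-2*sqrt(5) - 1)*conj(1/2 + sqrt(5)/2) + 2*(2 - sqrt(5))*conj(-1/2 + sqrt(5)/2) + 5*(-2)*conj(0) + 5*(4)*conj(0)]
      = (1/20)[(24) + (12) + (-11 + 3*sqrt(5)) + (-7 - 3*sqrt(5)) + (-11 - 3*sqrt(5)) + (-7 + 3*sqrt(5)) + (0) + (0)] = 0/20 = 0
  <chi_rho, chi_8> = (1/20)[1*(12)*conj(2) + 1*(-6)*conj(2) + 2*(-1 + 2*sqrt(5))*conj(-sqrt(5)/2 - 1/2) + 2*(2 + sqrt(5))*conj(-1/2 + sqrt(5)/2) + 2*(-2*sqrt(5) - 1)*conj(-1/2 + sqrt(5)/2) + 2*(2 - sqrt(5))*conj(-sqrt(5)/2 - 1/2) + 5*(-2)*conj(0) + 5*(4)*conj(0)]
      = (1/20)[(24) + (-12) + (-9 - sqrt(5)) + (sqrt(5) + 3) + (-9 + sqrt(5)) + (3 - sqrt(5)) + (0) + (0)] = 0/20 = 0
Dimension check: dim(rho) = sum (mult * dim) = 1*1 + 0*1 + 0*1 + 3*1 + 3*2 + 1*2 + 0*2 + 0*2 = 12 = chi_rho(e) = 12.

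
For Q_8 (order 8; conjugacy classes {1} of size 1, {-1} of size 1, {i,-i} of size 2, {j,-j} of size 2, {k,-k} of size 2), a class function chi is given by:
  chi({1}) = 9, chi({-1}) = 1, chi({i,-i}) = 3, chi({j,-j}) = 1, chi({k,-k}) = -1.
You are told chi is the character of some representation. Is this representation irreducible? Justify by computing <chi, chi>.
Not irreducible (reducible): <chi, chi> = 13 > 1.

Derivation: <chi, chi> = (1/|G|) sum_C |C| * |chi(C)|^2 = (1/8)[1*|9|^2 + 1*|1|^2 + 2*|3|^2 + 2*|1|^2 + 2*|-1|^2]
  = (1/8)[(81) + (1) + (18) + (2) + (2)] = 104/8 = 13.
A character is irreducible iff <chi, chi> = 1, so this representation is reducible.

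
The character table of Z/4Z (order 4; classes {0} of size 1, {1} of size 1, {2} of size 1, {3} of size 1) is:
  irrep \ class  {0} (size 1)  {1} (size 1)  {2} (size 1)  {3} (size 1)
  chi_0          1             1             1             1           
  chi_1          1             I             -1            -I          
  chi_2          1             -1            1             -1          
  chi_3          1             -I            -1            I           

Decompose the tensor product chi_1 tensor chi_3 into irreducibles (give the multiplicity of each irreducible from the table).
chi_1 tensor chi_3 = chi_0 (all other irreducibles have multiplicity 0).

Why: The character of a tensor product is the pointwise product (chi_1 * chi_3)(C) = chi_1(C) * chi_3(C):
  {0}: (1)*(1), {1}: (I)*(-I), {2}: (-1)*(-1), {3}: (-I)*(I)
so (chi_1 * chi_3) takes values
  {0} -> 1, {1} -> 1, {2} -> 1, {3} -> 1.
Now take the inner product of this character with each irreducible chi from the table, <chi_1*chi_3, chi> = (1/4) sum_C |C| (chi_1*chi_3)(C) conj(chi(C)):
  <chi_1*chi_3, chi_0> = (1/4)[1*(1)*conj(1) + 1*(1)*conj(1) + 1*(1)*conj(1) + 1*(1)*conj(1)]
      = (1/4)[(1) + (1) + (1) + (1)] = 4/4 = 1
  <chi_1*chi_3, chi_1> = (1/4)[1*(1)*conj(1) + 1*(1)*conj(I) + 1*(1)*conj(-1) + 1*(1)*conj(-I)]
      = (1/4)[(1) + (-I) + (-1) + (I)] = 0/4 = 0
  <chi_1*chi_3, chi_2> = (1/4)[1*(1)*conj(1) + 1*(1)*conj(-1) + 1*(1)*conj(1) + 1*(1)*conj(-1)]
      = (1/4)[(1) + (-1) + (1) + (-1)] = 0/4 = 0
  <chi_1*chi_3, chi_3> = (1/4)[1*(1)*conj(1) + 1*(1)*conj(-I) + 1*(1)*conj(-1) + 1*(1)*conj(I)]
      = (1/4)[(1) + (I) + (-1) + (-I)] = 0/4 = 0
(Exp terms are combined using exp(i*s)*conj(exp(i*t)) = exp(i*(s-t)), and sums of them are collapsed using the identity that for every m > 1 the m distinct m-th roots of unity sum to 0, e.g. 1 + exp(2*I*pi/3) + exp(-2*I*pi/3) = 0.)
Hence the multiplicities are chi_0: 1. Dimension check: dim(chi_1)*dim(chi_3) = 1*1 = 1 and sum (mult * dim) = 1*1 = 1.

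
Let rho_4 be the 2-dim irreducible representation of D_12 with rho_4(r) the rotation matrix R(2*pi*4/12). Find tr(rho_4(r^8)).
chi_{rho_4}(r^8) = 2*cos(2*pi*4*8/12) = -1

Reasoning: rho_4(r^8) is rotation by angle 2*pi*4*8/12, whose trace is 2*cos(2*pi*4*8/12) = -1.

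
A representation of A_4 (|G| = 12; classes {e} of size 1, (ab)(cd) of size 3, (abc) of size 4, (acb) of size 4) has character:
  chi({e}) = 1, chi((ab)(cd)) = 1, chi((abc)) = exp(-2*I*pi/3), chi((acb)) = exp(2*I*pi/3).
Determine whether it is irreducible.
Irreducible: <chi, chi> = 1.

Reasoning: <chi, chi> = (1/|G|) sum_C |C| * |chi(C)|^2 = (1/12)[1*|1|^2 + 3*|1|^2 + 4*|exp(-2*I*pi/3)|^2 + 4*|exp(2*I*pi/3)|^2]
  = (1/12)[(1) + (3) + (4) + (4)] = 12/12 = 1.
(Exp terms are combined using exp(i*s)*conj(exp(i*t)) = exp(i*(s-t)), and sums of them are collapsed using the identity that for every m > 1 the m distinct m-th roots of unity sum to 0, e.g. 1 + exp(2*I*pi/3) + exp(-2*I*pi/3) = 0.)
A character is irreducible iff <chi, chi> = 1, so this representation is irreducible.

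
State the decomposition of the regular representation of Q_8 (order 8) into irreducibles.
Each irreducible V_i of dimension d_i appears with multiplicity d_i, i.e. rho_reg = (direct sum over all irreducibles V_i) d_i V_i. The irreducible dimensions for Q_8 are 1, 1, 1, 1, 2: 4 irreducibles of dimension 1, each with multiplicity 1; 1 irreducible of dimension 2, with multiplicity 2. Total dimension 4*1*1 + 1*2*2 = 8 = |G|.

Details: General theorem: in the regular representation of a finite group G, each irreducible appears with multiplicity equal to its dimension. Check: dim(rho_reg) = sum d_i^2 = 1 + 1 + 1 + 1 + 4 = 8 = |G|.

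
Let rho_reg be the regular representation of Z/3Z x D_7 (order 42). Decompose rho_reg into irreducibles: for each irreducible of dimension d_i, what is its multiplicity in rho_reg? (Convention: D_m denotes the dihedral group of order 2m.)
Each irreducible V_i of dimension d_i appears with multiplicity d_i, i.e. rho_reg = (direct sum over all irreducibles V_i) d_i V_i. The irreducible dimensions for Z/3Z x D_7 are 1, 1, 1, 1, 1, 1, 2, 2, 2, 2, 2, 2, 2, 2, 2: 6 irreducibles of dimension 1, each with multiplicity 1; 9 irreducibles of dimension 2, each with multiplicity 2. Total dimension 6*1*1 + 9*2*2 = 42 = |G|.

Reasoning: General theorem: in the regular representation of a finite group G, each irreducible appears with multiplicity equal to its dimension. Check: dim(rho_reg) = sum d_i^2 = 1 + 1 + 1 + 1 + 1 + 1 + 4 + 4 + 4 + 4 + 4 + 4 + 4 + 4 + 4 = 42 = |G|.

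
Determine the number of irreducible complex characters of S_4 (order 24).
5

Why: The number of irreducible complex representations of a finite group equals its number of conjugacy classes. Conjugacy classes in S_4 correspond to cycle types, i.e. partitions of 4; there are p(4) = 5 of them, so S_4 (order 24) has exactly 5 irreducible complex representations.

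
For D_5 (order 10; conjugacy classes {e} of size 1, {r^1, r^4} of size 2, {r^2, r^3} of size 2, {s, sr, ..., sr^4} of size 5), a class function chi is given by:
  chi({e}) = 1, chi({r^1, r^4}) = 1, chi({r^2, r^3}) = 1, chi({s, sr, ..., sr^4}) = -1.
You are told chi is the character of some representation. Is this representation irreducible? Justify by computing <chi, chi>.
Irreducible: <chi, chi> = 1.

<chi, chi> = (1/|G|) sum_C |C| * |chi(C)|^2 = (1/10)[1*|1|^2 + 2*|1|^2 + 2*|1|^2 + 5*|-1|^2]
  = (1/10)[(1) + (2) + (2) + (5)] = 10/10 = 1.
A character is irreducible iff <chi, chi> = 1, so this representation is irreducible.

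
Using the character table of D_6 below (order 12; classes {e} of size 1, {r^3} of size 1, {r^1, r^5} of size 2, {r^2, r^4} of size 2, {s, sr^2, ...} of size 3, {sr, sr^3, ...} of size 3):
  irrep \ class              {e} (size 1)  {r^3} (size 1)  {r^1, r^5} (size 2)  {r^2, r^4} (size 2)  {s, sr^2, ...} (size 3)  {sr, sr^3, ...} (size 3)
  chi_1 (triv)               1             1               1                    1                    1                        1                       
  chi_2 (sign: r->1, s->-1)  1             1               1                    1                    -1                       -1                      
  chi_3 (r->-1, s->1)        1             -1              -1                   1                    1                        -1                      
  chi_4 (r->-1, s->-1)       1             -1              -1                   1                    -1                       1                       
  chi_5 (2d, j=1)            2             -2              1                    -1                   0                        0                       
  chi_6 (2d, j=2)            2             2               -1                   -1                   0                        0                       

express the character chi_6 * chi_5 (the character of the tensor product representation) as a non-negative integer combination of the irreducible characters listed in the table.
chi_6 tensor chi_5 = chi_3 + chi_4 + chi_5 (all other irreducibles have multiplicity 0).

The character of a tensor product is the pointwise product (chi_6 * chi_5)(C) = chi_6(C) * chi_5(C):
  {e}: (2)*(2), {r^3}: (2)*(-2), {r^1, r^5}: (-1)*(1), {r^2, r^4}: (-1)*(-1), {s, sr^2, ...}: (0)*(0), {sr, sr^3, ...}: (0)*(0)
so (chi_6 * chi_5) takes values
  {e} -> 4, {r^3} -> -4, {r^1, r^5} -> -1, {r^2, r^4} -> 1, {s, sr^2, ...} -> 0, {sr, sr^3, ...} -> 0.
Now take the inner product of this character with each irreducible chi from the table, <chi_6*chi_5, chi> = (1/12) sum_C |C| (chi_6*chi_5)(C) conj(chi(C)):
  <chi_6*chi_5, chi_1> = (1/12)[1*(4)*conj(1) + 1*(-4)*conj(1) + 2*(-1)*conj(1) + 2*(1)*conj(1) + 3*(0)*conj(1) + 3*(0)*conj(1)]
      = (1/12)[(4) + (-4) + (-2) + (2) + (0) + (0)] = 0/12 = 0
  <chi_6*chi_5, chi_2> = (1/12)[1*(4)*conj(1) + 1*(-4)*conj(1) + 2*(-1)*conj(1) + 2*(1)*conj(1) + 3*(0)*conj(-1) + 3*(0)*conj(-1)]
      = (1/12)[(4) + (-4) + (-2) + (2) + (0) + (0)] = 0/12 = 0
  <chi_6*chi_5, chi_3> = (1/12)[1*(4)*conj(1) + 1*(-4)*conj(-1) + 2*(-1)*conj(-1) + 2*(1)*conj(1) + 3*(0)*conj(1) + 3*(0)*conj(-1)]
      = (1/12)[(4) + (4) + (2) + (2) + (0) + (0)] = 12/12 = 1
  <chi_6*chi_5, chi_4> = (1/12)[1*(4)*conj(1) + 1*(-4)*conj(-1) + 2*(-1)*conj(-1) + 2*(1)*conj(1) + 3*(0)*conj(-1) + 3*(0)*conj(1)]
      = (1/12)[(4) + (4) + (2) + (2) + (0) + (0)] = 12/12 = 1
  <chi_6*chi_5, chi_5> = (1/12)[1*(4)*conj(2) + 1*(-4)*conj(-2) + 2*(-1)*conj(1) + 2*(1)*conj(-1) + 3*(0)*conj(0) + 3*(0)*conj(0)]
      = (1/12)[(8) + (8) + (-2) + (-2) + (0) + (0)] = 12/12 = 1
  <chi_6*chi_5, chi_6> = (1/12)[1*(4)*conj(2) + 1*(-4)*conj(2) + 2*(-1)*conj(-1) + 2*(1)*conj(-1) + 3*(0)*conj(0) + 3*(0)*conj(0)]
      = (1/12)[(8) + (-8) + (2) + (-2) + (0) + (0)] = 0/12 = 0
Hence the multiplicities are chi_3: 1, chi_4: 1, chi_5: 1. Dimension check: dim(chi_6)*dim(chi_5) = 2*2 = 4 and sum (mult * dim) = 1*1 + 1*1 + 1*2 = 4.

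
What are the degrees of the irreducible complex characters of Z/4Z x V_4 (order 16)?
Dimensions: 1, 1, 1, 1, 1, 1, 1, 1, 1, 1, 1, 1, 1, 1, 1, 1

Explanation: There are 16 irreducibles (= number of conjugacy classes). Their dimensions d_i satisfy sum d_i^2 = |G| = 16: 1 + 1 + 1 + 1 + 1 + 1 + 1 + 1 + 1 + 1 + 1 + 1 + 1 + 1 + 1 + 1 = 16. (For the product with Z/4Z: each of the 4 1-dim characters of Z/4Z tensors with each irrep of V_4, giving 4 copies of each V_4-dimension.)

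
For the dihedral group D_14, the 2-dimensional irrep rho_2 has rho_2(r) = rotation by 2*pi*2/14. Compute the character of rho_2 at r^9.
chi_{rho_2}(r^9) = 2*cos(2*pi*2*9/14) = -2*cos(3*pi/7)

Derivation: rho_2(r^9) is rotation by angle 2*pi*2*9/14, whose trace is 2*cos(2*pi*2*9/14) = -2*cos(3*pi/7).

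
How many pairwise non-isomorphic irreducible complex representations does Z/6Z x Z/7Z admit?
42

The number of irreducible complex representations of a finite group equals its number of conjugacy classes. Z/6Z x Z/7Z is abelian of order 42, so every element is its own conjugacy class: 42 classes, so Z/6Z x Z/7Z (order 42) has exactly 42 irreducible complex representations.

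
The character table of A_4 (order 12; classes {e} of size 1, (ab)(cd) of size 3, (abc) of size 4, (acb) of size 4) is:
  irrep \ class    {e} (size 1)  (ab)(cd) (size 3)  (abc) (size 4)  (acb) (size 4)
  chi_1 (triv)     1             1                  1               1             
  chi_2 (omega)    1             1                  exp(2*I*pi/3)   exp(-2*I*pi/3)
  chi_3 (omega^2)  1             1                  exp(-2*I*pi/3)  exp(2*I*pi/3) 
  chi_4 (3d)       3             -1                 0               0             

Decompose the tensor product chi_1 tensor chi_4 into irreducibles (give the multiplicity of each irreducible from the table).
chi_1 tensor chi_4 = chi_4 (all other irreducibles have multiplicity 0).

Details: The character of a tensor product is the pointwise product (chi_1 * chi_4)(C) = chi_1(C) * chi_4(C):
  {e}: (1)*(3), (ab)(cd): (1)*(-1), (abc): (1)*(0), (acb): (1)*(0)
so (chi_1 * chi_4) takes values
  {e} -> 3, (ab)(cd) -> -1, (abc) -> 0, (acb) -> 0.
Now take the inner product of this character with each irreducible chi from the table, <chi_1*chi_4, chi> = (1/12) sum_C |C| (chi_1*chi_4)(C) conj(chi(C)):
  <chi_1*chi_4, chi_1> = (1/12)[1*(3)*conj(1) + 3*(-1)*conj(1) + 4*(0)*conj(1) + 4*(0)*conj(1)]
      = (1/12)[(3) + (-3) + (0) + (0)] = 0/12 = 0
  <chi_1*chi_4, chi_2> = (1/12)[1*(3)*conj(1) + 3*(-1)*conj(1) + 4*(0)*conj(exp(2*I*pi/3)) + 4*(0)*conj(exp(-2*I*pi/3))]
      = (1/12)[(3) + (-3) + (0) + (0)] = 0/12 = 0
  <chi_1*chi_4, chi_3> = (1/12)[1*(3)*conj(1) + 3*(-1)*conj(1) + 4*(0)*conj(exp(-2*I*pi/3)) + 4*(0)*conj(exp(2*I*pi/3))]
      = (1/12)[(3) + (-3) + (0) + (0)] = 0/12 = 0
  <chi_1*chi_4, chi_4> = (1/12)[1*(3)*conj(3) + 3*(-1)*conj(-1) + 4*(0)*conj(0) + 4*(0)*conj(0)]
      = (1/12)[(9) + (3) + (0) + (0)] = 12/12 = 1
(Exp terms are combined using exp(i*s)*conj(exp(i*t)) = exp(i*(s-t)), and sums of them are collapsed using the identity that for every m > 1 the m distinct m-th roots of unity sum to 0, e.g. 1 + exp(2*I*pi/3) + exp(-2*I*pi/3) = 0.)
Hence the multiplicities are chi_4: 1. Dimension check: dim(chi_1)*dim(chi_4) = 1*3 = 3 and sum (mult * dim) = 1*3 = 3.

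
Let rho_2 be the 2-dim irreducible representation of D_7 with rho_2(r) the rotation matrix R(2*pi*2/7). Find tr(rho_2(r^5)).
chi_{rho_2}(r^5) = 2*cos(2*pi*2*5/7) = -2*cos(pi/7)

rho_2(r^5) is rotation by angle 2*pi*2*5/7, whose trace is 2*cos(2*pi*2*5/7) = -2*cos(pi/7).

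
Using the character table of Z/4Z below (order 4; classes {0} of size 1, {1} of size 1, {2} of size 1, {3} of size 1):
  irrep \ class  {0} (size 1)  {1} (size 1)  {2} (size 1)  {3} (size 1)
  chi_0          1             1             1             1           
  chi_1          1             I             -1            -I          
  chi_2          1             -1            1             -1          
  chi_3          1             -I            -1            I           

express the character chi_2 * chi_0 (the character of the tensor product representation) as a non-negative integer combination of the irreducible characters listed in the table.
chi_2 tensor chi_0 = chi_2 (all other irreducibles have multiplicity 0).

Derivation: The character of a tensor product is the pointwise product (chi_2 * chi_0)(C) = chi_2(C) * chi_0(C):
  {0}: (1)*(1), {1}: (-1)*(1), {2}: (1)*(1), {3}: (-1)*(1)
so (chi_2 * chi_0) takes values
  {0} -> 1, {1} -> -1, {2} -> 1, {3} -> -1.
Now take the inner product of this character with each irreducible chi from the table, <chi_2*chi_0, chi> = (1/4) sum_C |C| (chi_2*chi_0)(C) conj(chi(C)):
  <chi_2*chi_0, chi_0> = (1/4)[1*(1)*conj(1) + 1*(-1)*conj(1) + 1*(1)*conj(1) + 1*(-1)*conj(1)]
      = (1/4)[(1) + (-1) + (1) + (-1)] = 0/4 = 0
  <chi_2*chi_0, chi_1> = (1/4)[1*(1)*conj(1) + 1*(-1)*conj(I) + 1*(1)*conj(-1) + 1*(-1)*conj(-I)]
      = (1/4)[(1) + (I) + (-1) + (-I)] = 0/4 = 0
  <chi_2*chi_0, chi_2> = (1/4)[1*(1)*conj(1) + 1*(-1)*conj(-1) + 1*(1)*conj(1) + 1*(-1)*conj(-1)]
      = (1/4)[(1) + (1) + (1) + (1)] = 4/4 = 1
  <chi_2*chi_0, chi_3> = (1/4)[1*(1)*conj(1) + 1*(-1)*conj(-I) + 1*(1)*conj(-1) + 1*(-1)*conj(I)]
      = (1/4)[(1) + (-I) + (-1) + (I)] = 0/4 = 0
(Exp terms are combined using exp(i*s)*conj(exp(i*t)) = exp(i*(s-t)), and sums of them are collapsed using the identity that for every m > 1 the m distinct m-th roots of unity sum to 0, e.g. 1 + exp(2*I*pi/3) + exp(-2*I*pi/3) = 0.)
Hence the multiplicities are chi_2: 1. Dimension check: dim(chi_2)*dim(chi_0) = 1*1 = 1 and sum (mult * dim) = 1*1 = 1.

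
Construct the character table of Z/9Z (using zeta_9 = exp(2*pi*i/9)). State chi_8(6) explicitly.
Character table of Z/9Z (irreps indexed chi_0,...,chi_8 with chi_k(m) = zeta_9^(k*m), zeta_9 = exp(2*pi*i/9)):
  irrep \ class  {0} (size 1)  {1} (size 1)    {2} (size 1)    {3} (size 1)    {4} (size 1)    {5} (size 1)    {6} (size 1)    {7} (size 1)    {8} (size 1)  
  chi_0          1             1               1               1               1               1               1               1               1             
  chi_1          1             exp(2*I*pi/9)   exp(4*I*pi/9)   exp(2*I*pi/3)   exp(8*I*pi/9)   exp(-8*I*pi/9)  exp(-2*I*pi/3)  exp(-4*I*pi/9)  exp(-2*I*pi/9)
  chi_2          1             exp(4*I*pi/9)   exp(8*I*pi/9)   exp(-2*I*pi/3)  exp(-2*I*pi/9)  exp(2*I*pi/9)   exp(2*I*pi/3)   exp(-8*I*pi/9)  exp(-4*I*pi/9)
  chi_3          1             exp(2*I*pi/3)   exp(-2*I*pi/3)  1               exp(2*I*pi/3)   exp(-2*I*pi/3)  1               exp(2*I*pi/3)   exp(-2*I*pi/3)
  chi_4          1             exp(8*I*pi/9)   exp(-2*I*pi/9)  exp(2*I*pi/3)   exp(-4*I*pi/9)  exp(4*I*pi/9)   exp(-2*I*pi/3)  exp(2*I*pi/9)   exp(-8*I*pi/9)
  chi_5          1             exp(-8*I*pi/9)  exp(2*I*pi/9)   exp(-2*I*pi/3)  exp(4*I*pi/9)   exp(-4*I*pi/9)  exp(2*I*pi/3)   exp(-2*I*pi/9)  exp(8*I*pi/9) 
  chi_6          1             exp(-2*I*pi/3)  exp(2*I*pi/3)   1               exp(-2*I*pi/3)  exp(2*I*pi/3)   1               exp(-2*I*pi/3)  exp(2*I*pi/3) 
  chi_7          1             exp(-4*I*pi/9)  exp(-8*I*pi/9)  exp(2*I*pi/3)   exp(2*I*pi/9)   exp(-2*I*pi/9)  exp(-2*I*pi/3)  exp(8*I*pi/9)   exp(4*I*pi/9) 
  chi_8          1             exp(-2*I*pi/9)  exp(-4*I*pi/9)  exp(-2*I*pi/3)  exp(-8*I*pi/9)  exp(8*I*pi/9)   exp(2*I*pi/3)   exp(4*I*pi/9)   exp(2*I*pi/9) 

Spot check: chi_8(6) = zeta_9^(8*6) = zeta_9^48 = exp(2*I*pi/3).

Z/9Z is abelian, so all 9 irreducible complex representations are 1-dimensional. They are given by chi_k(m) = zeta_9^(k*m) for k = 0,...,8. Row orthogonality: sum_m chi_k(m) conj(chi_l(m)) = 9 * [k = l].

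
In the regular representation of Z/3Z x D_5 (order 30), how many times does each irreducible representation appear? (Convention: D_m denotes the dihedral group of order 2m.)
Each irreducible V_i of dimension d_i appears with multiplicity d_i, i.e. rho_reg = (direct sum over all irreducibles V_i) d_i V_i. The irreducible dimensions for Z/3Z x D_5 are 1, 1, 1, 1, 1, 1, 2, 2, 2, 2, 2, 2: 6 irreducibles of dimension 1, each with multiplicity 1; 6 irreducibles of dimension 2, each with multiplicity 2. Total dimension 6*1*1 + 6*2*2 = 30 = |G|.

Derivation: General theorem: in the regular representation of a finite group G, each irreducible appears with multiplicity equal to its dimension. Check: dim(rho_reg) = sum d_i^2 = 1 + 1 + 1 + 1 + 1 + 1 + 4 + 4 + 4 + 4 + 4 + 4 = 30 = |G|.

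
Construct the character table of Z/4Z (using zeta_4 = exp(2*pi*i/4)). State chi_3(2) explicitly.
Character table of Z/4Z (irreps indexed chi_0,...,chi_3 with chi_k(m) = zeta_4^(k*m), zeta_4 = exp(2*pi*i/4)):
  irrep \ class  {0} (size 1)  {1} (size 1)  {2} (size 1)  {3} (size 1)
  chi_0          1             1             1             1           
  chi_1          1             I             -1            -I          
  chi_2          1             -1            1             -1          
  chi_3          1             -I            -1            I           

Spot check: chi_3(2) = zeta_4^(3*2) = zeta_4^6 = -1.

Argument: Z/4Z is abelian, so all 4 irreducible complex representations are 1-dimensional. They are given by chi_k(m) = zeta_4^(k*m) for k = 0,...,3. Row orthogonality: sum_m chi_k(m) conj(chi_l(m)) = 4 * [k = l].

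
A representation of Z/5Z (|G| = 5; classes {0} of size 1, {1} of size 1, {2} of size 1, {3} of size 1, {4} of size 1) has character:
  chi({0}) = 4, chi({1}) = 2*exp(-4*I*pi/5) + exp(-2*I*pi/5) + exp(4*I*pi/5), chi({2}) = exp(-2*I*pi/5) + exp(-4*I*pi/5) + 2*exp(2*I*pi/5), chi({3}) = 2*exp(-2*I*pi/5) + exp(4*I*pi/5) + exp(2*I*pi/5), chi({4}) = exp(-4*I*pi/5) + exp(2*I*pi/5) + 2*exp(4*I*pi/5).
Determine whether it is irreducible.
Not irreducible (reducible): <chi, chi> = 6 > 1.

Solution. <chi, chi> = (1/|G|) sum_C |C| * |chi(C)|^2 = (1/5)[1*|4|^2 + 1*|2*exp(-4*I*pi/5) + exp(-2*I*pi/5) + exp(4*I*pi/5)|^2 + 1*|exp(-2*I*pi/5) + exp(-4*I*pi/5) + 2*exp(2*I*pi/5)|^2 + 1*|2*exp(-2*I*pi/5) + exp(4*I*pi/5) + exp(2*I*pi/5)|^2 + 1*|exp(-4*I*pi/5) + exp(2*I*pi/5) + 2*exp(4*I*pi/5)|^2]
  = (1/5)[(16) + (6 + 4*exp(-2*I*pi/5) + exp(-4*I*pi/5) + exp(4*I*pi/5) + 4*exp(2*I*pi/5)) + (6 + 4*exp(-4*I*pi/5) + exp(-2*I*pi/5) + exp(2*I*pi/5) + 4*exp(4*I*pi/5)) + (6 + 4*exp(-4*I*pi/5) + exp(-2*I*pi/5) + exp(2*I*pi/5) + 4*exp(4*I*pi/5)) + (6 + 4*exp(-2*I*pi/5) + exp(-4*I*pi/5) + exp(4*I*pi/5) + 4*exp(2*I*pi/5))] = 30/5 = 6.
(Exp terms are combined using exp(i*s)*conj(exp(i*t)) = exp(i*(s-t)), and sums of them are collapsed using the identity that for every m > 1 the m distinct m-th roots of unity sum to 0, e.g. 1 + exp(2*I*pi/3) + exp(-2*I*pi/3) = 0.)
A character is irreducible iff <chi, chi> = 1, so this representation is reducible.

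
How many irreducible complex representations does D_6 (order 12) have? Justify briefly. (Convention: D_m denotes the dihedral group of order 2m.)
6

Explanation: The number of irreducible complex representations of a finite group equals its number of conjugacy classes. D_6 has 6 conjugacy classes (n/2 + 3 for n even), so D_6 (order 12) has exactly 6 irreducible complex representations.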